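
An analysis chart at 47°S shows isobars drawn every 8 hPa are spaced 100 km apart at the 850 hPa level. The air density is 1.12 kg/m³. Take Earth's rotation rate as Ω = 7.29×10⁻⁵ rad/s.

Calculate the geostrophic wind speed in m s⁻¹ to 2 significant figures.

Coriolis parameter at 47°S:
f = 2Ω sin φ = 2 × 7.29×10⁻⁵ × sin 47° = 1.07×10⁻⁴ s⁻¹
Pressure gradient: |∂P/∂n| = 800 Pa / 100000 m = 8.00×10⁻³ Pa/m
Geostrophic balance (pressure-gradient force = Coriolis force):
V_g = (1/(fρ)) |∂P/∂n| = 8.00×10⁻³ / (1.07×10⁻⁴ × 1.12) = 67.0 m/s

67 m s⁻¹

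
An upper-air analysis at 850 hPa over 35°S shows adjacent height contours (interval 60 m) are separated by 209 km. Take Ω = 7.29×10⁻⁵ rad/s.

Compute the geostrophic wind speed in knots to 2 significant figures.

Coriolis parameter at 35°S:
f = 2Ω sin φ = 2 × 7.29×10⁻⁵ × sin 35° = 8.36×10⁻⁵ s⁻¹
Height gradient: |∂Z/∂n| = 60 m / 209000 m = 2.87×10⁻⁴
On a pressure surface, geostrophic balance gives V_g = (g/f)|∂Z/∂n|:
V_g = 9.81 × 2.87×10⁻⁴ / 8.36×10⁻⁵ = 33.7 m/s
Converting: 33.7 m/s × 1.944 = 65 knots

65 knots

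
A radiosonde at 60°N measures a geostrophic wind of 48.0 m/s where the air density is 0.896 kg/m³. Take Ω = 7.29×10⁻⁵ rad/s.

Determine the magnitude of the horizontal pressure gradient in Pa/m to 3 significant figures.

Coriolis parameter at 60°N:
f = 2Ω sin φ = 2 × 7.29×10⁻⁵ × sin 60° = 1.26×10⁻⁴ s⁻¹
Geostrophic balance rearranged: |∂P/∂n| = f ρ V_g
|∂P/∂n| = 1.26×10⁻⁴ × 0.896 × 48.0 = 5.43×10⁻³ Pa/m

5.43×10⁻³ Pa/m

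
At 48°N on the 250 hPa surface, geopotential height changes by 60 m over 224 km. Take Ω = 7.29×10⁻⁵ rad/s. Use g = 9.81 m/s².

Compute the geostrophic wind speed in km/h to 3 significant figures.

87.3 km/h

Coriolis parameter at 48°N:
f = 2Ω sin φ = 2 × 7.29×10⁻⁵ × sin 48° = 1.08×10⁻⁴ s⁻¹
Height gradient: |∂Z/∂n| = 60 m / 224000 m = 2.68×10⁻⁴
On a pressure surface, geostrophic balance gives V_g = (g/f)|∂Z/∂n|:
V_g = 9.81 × 2.68×10⁻⁴ / 1.08×10⁻⁴ = 24.3 m/s
Converting: 24.3 m/s × 3.6 = 87.3 km/h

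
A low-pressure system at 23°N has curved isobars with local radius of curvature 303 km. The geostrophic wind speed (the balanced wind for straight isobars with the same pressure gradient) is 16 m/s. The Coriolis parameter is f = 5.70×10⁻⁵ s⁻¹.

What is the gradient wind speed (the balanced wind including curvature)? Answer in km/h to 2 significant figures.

Around a low, centrifugal force acts outward with Coriolis, so pressure-gradient force balances both:
(1/ρ)|∂P/∂n| = fV + V²/R  →  V² + fR·V − fR·V_g = 0
With fR = 5.70×10⁻⁵ × 303×10³ m = 17.3 m/s:
V = [−fR + √((fR)² + 4 fR V_g)]/2 = [−17.3 + √(17.3² + 4×17.3×16)]/2 = 10.1 m/s
Subgeostrophic (V < V_g = 16 m/s), as expected around a low.
Converting: 10.1 m/s × 3.6 = 36 km/h

36 km/h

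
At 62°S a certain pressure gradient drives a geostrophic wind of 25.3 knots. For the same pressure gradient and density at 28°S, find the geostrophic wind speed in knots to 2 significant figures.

With the same pressure gradient and density, V_g ∝ 1/f ∝ 1/sin φ.
V₂ = V₁ · sin φ₁ / sin φ₂ = 25.3 × sin 62° / sin 28°
V₂ = 25.3 × 0.8829/0.4695 = 48 knots

48 knots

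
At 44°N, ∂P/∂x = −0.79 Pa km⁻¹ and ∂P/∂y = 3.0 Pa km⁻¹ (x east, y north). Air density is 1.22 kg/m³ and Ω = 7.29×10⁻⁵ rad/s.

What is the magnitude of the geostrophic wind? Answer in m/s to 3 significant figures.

Coriolis parameter at 44°N:
f = 2Ω sin φ = 2 × 7.29×10⁻⁵ × sin 44° = 1.01×10⁻⁴ s⁻¹
Component geostrophic relations (x east, y north):
u_g = −(1/(fρ)) ∂P/∂y,  v_g = (1/(fρ)) ∂P/∂x
u_g = −(3.0×10⁻³)/(1.01×10⁻⁴ × 1.22) = −24.3 m/s;  v_g = (−0.79×10⁻³)/(1.01×10⁻⁴ × 1.22) = −6.39 m/s
|V_g| = √(u_g² + v_g²) = 25.1 m/s

25.1 m/s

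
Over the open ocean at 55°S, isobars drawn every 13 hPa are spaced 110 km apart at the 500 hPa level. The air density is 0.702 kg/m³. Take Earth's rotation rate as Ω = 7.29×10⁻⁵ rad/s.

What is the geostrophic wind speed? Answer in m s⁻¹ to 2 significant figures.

140 m s⁻¹

Coriolis parameter at 55°S:
f = 2Ω sin φ = 2 × 7.29×10⁻⁵ × sin 55° = 1.19×10⁻⁴ s⁻¹
Pressure gradient: |∂P/∂n| = 1300 Pa / 110000 m = 1.18×10⁻² Pa/m
Geostrophic balance (pressure-gradient force = Coriolis force):
V_g = (1/(fρ)) |∂P/∂n| = 1.18×10⁻² / (1.19×10⁻⁴ × 0.702) = 141 m/s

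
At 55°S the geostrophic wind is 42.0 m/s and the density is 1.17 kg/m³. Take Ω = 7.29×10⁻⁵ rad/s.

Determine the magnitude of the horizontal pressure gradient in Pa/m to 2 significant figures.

Coriolis parameter at 55°S:
f = 2Ω sin φ = 2 × 7.29×10⁻⁵ × sin 55° = 1.19×10⁻⁴ s⁻¹
Geostrophic balance rearranged: |∂P/∂n| = f ρ V_g
|∂P/∂n| = 1.19×10⁻⁴ × 1.17 × 42.0 = 5.87×10⁻³ Pa/m

5.9×10⁻³ Pa/m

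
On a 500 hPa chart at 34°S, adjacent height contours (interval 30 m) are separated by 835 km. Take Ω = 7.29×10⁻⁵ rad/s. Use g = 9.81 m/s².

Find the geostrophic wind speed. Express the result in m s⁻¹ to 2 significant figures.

Coriolis parameter at 34°S:
f = 2Ω sin φ = 2 × 7.29×10⁻⁵ × sin 34° = 8.15×10⁻⁵ s⁻¹
Height gradient: |∂Z/∂n| = 30 m / 835000 m = 3.59×10⁻⁵
On a pressure surface, geostrophic balance gives V_g = (g/f)|∂Z/∂n|:
V_g = 9.81 × 3.59×10⁻⁵ / 8.15×10⁻⁵ = 4.32 m/s

4.3 m s⁻¹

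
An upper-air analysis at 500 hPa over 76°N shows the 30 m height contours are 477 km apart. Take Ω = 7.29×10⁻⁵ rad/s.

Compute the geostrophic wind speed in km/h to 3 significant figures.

15.7 km/h

Coriolis parameter at 76°N:
f = 2Ω sin φ = 2 × 7.29×10⁻⁵ × sin 76° = 1.41×10⁻⁴ s⁻¹
Height gradient: |∂Z/∂n| = 30 m / 477000 m = 6.29×10⁻⁵
On a pressure surface, geostrophic balance gives V_g = (g/f)|∂Z/∂n|:
V_g = 9.81 × 6.29×10⁻⁵ / 1.41×10⁻⁴ = 4.36 m/s
Converting: 4.36 m/s × 3.6 = 15.7 km/h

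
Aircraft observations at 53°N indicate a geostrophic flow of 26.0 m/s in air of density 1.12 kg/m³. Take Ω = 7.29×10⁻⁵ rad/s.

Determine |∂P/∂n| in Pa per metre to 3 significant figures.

Coriolis parameter at 53°N:
f = 2Ω sin φ = 2 × 7.29×10⁻⁵ × sin 53° = 1.16×10⁻⁴ s⁻¹
Geostrophic balance rearranged: |∂P/∂n| = f ρ V_g
|∂P/∂n| = 1.16×10⁻⁴ × 1.12 × 26.0 = 3.39×10⁻³ Pa/m

3.39×10⁻³ Pa/m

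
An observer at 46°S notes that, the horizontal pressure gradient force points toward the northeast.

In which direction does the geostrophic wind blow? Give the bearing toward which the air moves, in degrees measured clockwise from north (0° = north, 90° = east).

315°

The pressure-gradient force points toward the northeast (bearing 045°).
Geostrophic balance: in the Southern Hemisphere the Coriolis force deflects motion to the left, so the geostrophic wind blows 90° to the left of the pressure-gradient force (low pressure on the right).
Rotating 045° by 90° counterclockwise gives 315° — the wind blows toward the northwest.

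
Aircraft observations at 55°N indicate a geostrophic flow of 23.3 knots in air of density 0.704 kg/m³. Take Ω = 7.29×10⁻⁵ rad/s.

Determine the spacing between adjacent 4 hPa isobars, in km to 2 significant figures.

400 km

Coriolis parameter at 55°N:
f = 2Ω sin φ = 2 × 7.29×10⁻⁵ × sin 55° = 1.19×10⁻⁴ s⁻¹
Wind speed in SI: 23.3 knots = 12.0 m/s
Geostrophic balance rearranged: |∂P/∂n| = f ρ V_g
|∂P/∂n| = 1.19×10⁻⁴ × 0.704 × 12.0 = 1.01×10⁻³ Pa/m
Isobar spacing: Δn = ΔP/|∂P/∂n| = 400 Pa / 1.01×10⁻³ Pa/m = 396891 m ≈ 400 km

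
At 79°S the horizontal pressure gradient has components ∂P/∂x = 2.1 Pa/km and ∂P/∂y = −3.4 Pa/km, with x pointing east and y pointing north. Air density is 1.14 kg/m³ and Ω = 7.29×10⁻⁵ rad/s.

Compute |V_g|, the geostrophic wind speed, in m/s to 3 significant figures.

24.5 m/s

Coriolis parameter at 79°S:
f = 2Ω sin φ = 2 × 7.29×10⁻⁵ × sin 79° = 1.43×10⁻⁴ s⁻¹
In the Southern Hemisphere f is negative: f = −1.43×10⁻⁴ s⁻¹.
Component geostrophic relations (x east, y north):
u_g = −(1/(fρ)) ∂P/∂y,  v_g = (1/(fρ)) ∂P/∂x
u_g = −(−3.4×10⁻³)/(−1.43×10⁻⁴ × 1.14) = −20.8 m/s;  v_g = (2.1×10⁻³)/(−1.43×10⁻⁴ × 1.14) = −12.9 m/s
|V_g| = √(u_g² + v_g²) = 24.5 m/s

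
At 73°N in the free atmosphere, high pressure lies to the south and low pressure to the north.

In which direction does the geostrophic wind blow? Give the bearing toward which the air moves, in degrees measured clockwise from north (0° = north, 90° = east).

The pressure-gradient force points toward the north (bearing 000°).
Geostrophic balance: in the Northern Hemisphere the Coriolis force deflects motion to the right, so the geostrophic wind blows 90° to the right of the pressure-gradient force (low pressure on the left).
Rotating 000° by 90° clockwise gives 090° — the wind blows toward the east.

090°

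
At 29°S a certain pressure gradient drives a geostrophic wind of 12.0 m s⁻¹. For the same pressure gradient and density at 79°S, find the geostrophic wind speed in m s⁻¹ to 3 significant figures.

With the same pressure gradient and density, V_g ∝ 1/f ∝ 1/sin φ.
V₂ = V₁ · sin φ₁ / sin φ₂ = 12.0 × sin 29° / sin 79°
V₂ = 12.0 × 0.4848/0.9816 = 5.93 m s⁻¹

5.93 m s⁻¹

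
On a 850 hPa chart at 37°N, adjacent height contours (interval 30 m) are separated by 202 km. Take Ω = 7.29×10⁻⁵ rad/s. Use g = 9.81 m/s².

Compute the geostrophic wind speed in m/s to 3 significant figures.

Coriolis parameter at 37°N:
f = 2Ω sin φ = 2 × 7.29×10⁻⁵ × sin 37° = 8.77×10⁻⁵ s⁻¹
Height gradient: |∂Z/∂n| = 30 m / 202000 m = 1.49×10⁻⁴
On a pressure surface, geostrophic balance gives V_g = (g/f)|∂Z/∂n|:
V_g = 9.81 × 1.49×10⁻⁴ / 8.77×10⁻⁵ = 16.6 m/s

16.6 m/s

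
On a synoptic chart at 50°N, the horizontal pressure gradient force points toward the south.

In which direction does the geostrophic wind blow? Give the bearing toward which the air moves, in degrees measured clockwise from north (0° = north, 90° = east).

270°

The pressure-gradient force points toward the south (bearing 180°).
Geostrophic balance: in the Northern Hemisphere the Coriolis force deflects motion to the right, so the geostrophic wind blows 90° to the right of the pressure-gradient force (low pressure on the left).
Rotating 180° by 90° clockwise gives 270° — the wind blows toward the west.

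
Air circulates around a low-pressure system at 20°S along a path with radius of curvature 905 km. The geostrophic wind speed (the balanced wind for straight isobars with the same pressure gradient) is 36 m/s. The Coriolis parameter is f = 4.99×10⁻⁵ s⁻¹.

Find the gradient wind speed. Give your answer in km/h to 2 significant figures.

85 km/h

Around a low, centrifugal force acts outward with Coriolis, so pressure-gradient force balances both:
(1/ρ)|∂P/∂n| = fV + V²/R  →  V² + fR·V − fR·V_g = 0
With fR = 4.99×10⁻⁵ × 905×10³ m = 45.2 m/s:
V = [−fR + √((fR)² + 4 fR V_g)]/2 = [−45.2 + √(45.2² + 4×45.2×36)]/2 = 23.6 m/s
Subgeostrophic (V < V_g = 36 m/s), as expected around a low.
Converting: 23.6 m/s × 3.6 = 85 km/h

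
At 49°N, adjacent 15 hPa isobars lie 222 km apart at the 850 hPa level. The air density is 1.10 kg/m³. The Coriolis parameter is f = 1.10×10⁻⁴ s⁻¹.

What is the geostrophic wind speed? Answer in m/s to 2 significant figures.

56 m/s

Pressure gradient: |∂P/∂n| = 1500 Pa / 222000 m = 6.76×10⁻³ Pa/m
Geostrophic balance (pressure-gradient force = Coriolis force):
V_g = (1/(fρ)) |∂P/∂n| = 6.76×10⁻³ / (1.10×10⁻⁴ × 1.10) = 55.8 m/s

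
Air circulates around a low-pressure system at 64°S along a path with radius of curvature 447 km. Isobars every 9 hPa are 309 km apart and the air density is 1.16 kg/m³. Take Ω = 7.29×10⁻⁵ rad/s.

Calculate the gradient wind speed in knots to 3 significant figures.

29.6 knots

Coriolis parameter at 64°S:
f = 2Ω sin φ = 2 × 7.29×10⁻⁵ × sin 64° = 1.31×10⁻⁴ s⁻¹
Pressure gradient: |∂P/∂n| = 900 Pa / 309000 m = 2.91×10⁻³ Pa/m
Geostrophic speed: V_g = |∂P/∂n|/(fρ) = 2.91×10⁻³/(1.31×10⁻⁴ × 1.16) = 19.2 m/s
Around a low, centrifugal force acts outward with Coriolis, so pressure-gradient force balances both:
(1/ρ)|∂P/∂n| = fV + V²/R  →  V² + fR·V − fR·V_g = 0
With fR = 1.31×10⁻⁴ × 447×10³ m = 58.6 m/s:
V = [−fR + √((fR)² + 4 fR V_g)]/2 = [−58.6 + √(58.6² + 4×58.6×19.2)]/2 = 15.2 m/s
Subgeostrophic (V < V_g = 19.2 m/s), as expected around a low.
Converting: 15.2 m/s × 1.944 = 29.6 knots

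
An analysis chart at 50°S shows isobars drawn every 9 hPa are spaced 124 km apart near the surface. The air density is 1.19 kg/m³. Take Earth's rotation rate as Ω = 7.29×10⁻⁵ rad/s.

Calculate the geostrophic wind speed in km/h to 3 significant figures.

197 km/h

Coriolis parameter at 50°S:
f = 2Ω sin φ = 2 × 7.29×10⁻⁵ × sin 50° = 1.12×10⁻⁴ s⁻¹
Pressure gradient: |∂P/∂n| = 900 Pa / 124000 m = 7.26×10⁻³ Pa/m
Geostrophic balance (pressure-gradient force = Coriolis force):
V_g = (1/(fρ)) |∂P/∂n| = 7.26×10⁻³ / (1.12×10⁻⁴ × 1.19) = 54.6 m/s
Converting: 54.6 m/s × 3.6 = 197 km/h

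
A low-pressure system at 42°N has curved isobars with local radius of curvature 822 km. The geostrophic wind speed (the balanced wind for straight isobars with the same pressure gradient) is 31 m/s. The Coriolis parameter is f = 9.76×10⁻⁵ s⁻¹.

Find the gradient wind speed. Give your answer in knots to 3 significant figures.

Around a low, centrifugal force acts outward with Coriolis, so pressure-gradient force balances both:
(1/ρ)|∂P/∂n| = fV + V²/R  →  V² + fR·V − fR·V_g = 0
With fR = 9.76×10⁻⁵ × 822×10³ m = 80.2 m/s:
V = [−fR + √((fR)² + 4 fR V_g)]/2 = [−80.2 + √(80.2² + 4×80.2×31)]/2 = 23.9 m/s
Subgeostrophic (V < V_g = 31 m/s), as expected around a low.
Converting: 23.9 m/s × 1.944 = 46.4 knots

46.4 knots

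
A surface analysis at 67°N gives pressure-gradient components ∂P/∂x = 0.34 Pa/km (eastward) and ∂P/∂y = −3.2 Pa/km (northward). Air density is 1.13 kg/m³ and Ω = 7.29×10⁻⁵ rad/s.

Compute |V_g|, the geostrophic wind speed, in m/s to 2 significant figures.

21 m/s

Coriolis parameter at 67°N:
f = 2Ω sin φ = 2 × 7.29×10⁻⁵ × sin 67° = 1.34×10⁻⁴ s⁻¹
Component geostrophic relations (x east, y north):
u_g = −(1/(fρ)) ∂P/∂y,  v_g = (1/(fρ)) ∂P/∂x
u_g = −(−3.2×10⁻³)/(1.34×10⁻⁴ × 1.13) = 21.1 m/s;  v_g = (0.34×10⁻³)/(1.34×10⁻⁴ × 1.13) = 2.24 m/s
|V_g| = √(u_g² + v_g²) = 21.2 m/s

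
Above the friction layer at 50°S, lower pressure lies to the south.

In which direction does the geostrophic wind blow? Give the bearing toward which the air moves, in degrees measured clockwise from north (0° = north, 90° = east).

The pressure-gradient force points toward the south (bearing 180°).
Geostrophic balance: in the Southern Hemisphere the Coriolis force deflects motion to the left, so the geostrophic wind blows 90° to the left of the pressure-gradient force (low pressure on the right).
Rotating 180° by 90° counterclockwise gives 090° — the wind blows toward the east.

090°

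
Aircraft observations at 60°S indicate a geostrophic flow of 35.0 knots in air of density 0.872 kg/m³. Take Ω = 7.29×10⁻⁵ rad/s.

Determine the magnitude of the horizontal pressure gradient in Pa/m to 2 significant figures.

Coriolis parameter at 60°S:
f = 2Ω sin φ = 2 × 7.29×10⁻⁵ × sin 60° = 1.26×10⁻⁴ s⁻¹
Wind speed in SI: 35.0 knots = 18.0 m/s
Geostrophic balance rearranged: |∂P/∂n| = f ρ V_g
|∂P/∂n| = 1.26×10⁻⁴ × 0.872 × 18.0 = 1.98×10⁻³ Pa/m

2.0×10⁻³ Pa/m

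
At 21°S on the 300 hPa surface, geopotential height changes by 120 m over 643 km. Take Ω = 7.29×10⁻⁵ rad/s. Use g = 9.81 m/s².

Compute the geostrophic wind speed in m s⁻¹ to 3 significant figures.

35.0 m s⁻¹

Coriolis parameter at 21°S:
f = 2Ω sin φ = 2 × 7.29×10⁻⁵ × sin 21° = 5.23×10⁻⁵ s⁻¹
Height gradient: |∂Z/∂n| = 120 m / 643000 m = 1.87×10⁻⁴
On a pressure surface, geostrophic balance gives V_g = (g/f)|∂Z/∂n|:
V_g = 9.81 × 1.87×10⁻⁴ / 5.23×10⁻⁵ = 35.0 m/s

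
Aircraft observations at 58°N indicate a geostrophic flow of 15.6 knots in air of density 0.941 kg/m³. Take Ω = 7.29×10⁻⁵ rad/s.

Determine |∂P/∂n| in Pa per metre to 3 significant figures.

Coriolis parameter at 58°N:
f = 2Ω sin φ = 2 × 7.29×10⁻⁵ × sin 58° = 1.24×10⁻⁴ s⁻¹
Wind speed in SI: 15.6 knots = 8.03 m/s
Geostrophic balance rearranged: |∂P/∂n| = f ρ V_g
|∂P/∂n| = 1.24×10⁻⁴ × 0.941 × 8.03 = 9.34×10⁻⁴ Pa/m

9.34×10⁻⁴ Pa/m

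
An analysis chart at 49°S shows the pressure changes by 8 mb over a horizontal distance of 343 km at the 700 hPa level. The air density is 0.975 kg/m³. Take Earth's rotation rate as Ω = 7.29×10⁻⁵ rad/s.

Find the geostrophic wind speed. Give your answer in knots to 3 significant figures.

42.3 knots

Coriolis parameter at 49°S:
f = 2Ω sin φ = 2 × 7.29×10⁻⁵ × sin 49° = 1.10×10⁻⁴ s⁻¹
Pressure gradient: |∂P/∂n| = 800 Pa / 343000 m = 2.33×10⁻³ Pa/m
Geostrophic balance (pressure-gradient force = Coriolis force):
V_g = (1/(fρ)) |∂P/∂n| = 2.33×10⁻³ / (1.10×10⁻⁴ × 0.975) = 21.7 m/s
Converting: 21.7 m/s × 1.944 = 42.3 knots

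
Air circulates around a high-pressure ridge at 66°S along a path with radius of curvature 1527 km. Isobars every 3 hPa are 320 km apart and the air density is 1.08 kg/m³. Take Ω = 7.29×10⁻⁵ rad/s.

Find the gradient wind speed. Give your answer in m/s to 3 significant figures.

6.74 m/s

Coriolis parameter at 66°S:
f = 2Ω sin φ = 2 × 7.29×10⁻⁵ × sin 66° = 1.33×10⁻⁴ s⁻¹
Pressure gradient: |∂P/∂n| = 300 Pa / 320000 m = 9.38×10⁻⁴ Pa/m
Geostrophic speed: V_g = |∂P/∂n|/(fρ) = 9.38×10⁻⁴/(1.33×10⁻⁴ × 1.08) = 6.52 m/s
Around a high, pressure-gradient force acts outward with centrifugal, so Coriolis balances both:
fV = (1/ρ)|∂P/∂n| + V²/R  →  V² − fR·V + fR·V_g = 0
With fR = 1.33×10⁻⁴ × 1527×10³ m = 203 m/s:
V = [fR − √((fR)² − 4 fR V_g)]/2 = [203 − √(203² − 4×203×6.52)]/2 = 6.74 m/s
Supergeostrophic (V > V_g = 6.52 m/s), as expected around a high.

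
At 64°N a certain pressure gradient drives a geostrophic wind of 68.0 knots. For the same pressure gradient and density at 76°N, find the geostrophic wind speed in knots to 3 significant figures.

With the same pressure gradient and density, V_g ∝ 1/f ∝ 1/sin φ.
V₂ = V₁ · sin φ₁ / sin φ₂ = 68.0 × sin 64° / sin 76°
V₂ = 68.0 × 0.8988/0.9703 = 63.0 knots

63.0 knots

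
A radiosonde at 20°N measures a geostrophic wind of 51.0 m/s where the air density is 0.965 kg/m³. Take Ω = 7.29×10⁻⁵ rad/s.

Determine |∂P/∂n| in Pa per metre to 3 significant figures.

Coriolis parameter at 20°N:
f = 2Ω sin φ = 2 × 7.29×10⁻⁵ × sin 20° = 4.99×10⁻⁵ s⁻¹
Geostrophic balance rearranged: |∂P/∂n| = f ρ V_g
|∂P/∂n| = 4.99×10⁻⁵ × 0.965 × 51.0 = 2.45×10⁻³ Pa/m

2.45×10⁻³ Pa/m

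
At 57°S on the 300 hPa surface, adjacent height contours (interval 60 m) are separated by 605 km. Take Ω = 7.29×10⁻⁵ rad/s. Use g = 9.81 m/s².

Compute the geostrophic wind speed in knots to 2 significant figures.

15 knots

Coriolis parameter at 57°S:
f = 2Ω sin φ = 2 × 7.29×10⁻⁵ × sin 57° = 1.22×10⁻⁴ s⁻¹
Height gradient: |∂Z/∂n| = 60 m / 605000 m = 9.92×10⁻⁵
On a pressure surface, geostrophic balance gives V_g = (g/f)|∂Z/∂n|:
V_g = 9.81 × 9.92×10⁻⁵ / 1.22×10⁻⁴ = 7.96 m/s
Converting: 7.96 m/s × 1.944 = 15 knots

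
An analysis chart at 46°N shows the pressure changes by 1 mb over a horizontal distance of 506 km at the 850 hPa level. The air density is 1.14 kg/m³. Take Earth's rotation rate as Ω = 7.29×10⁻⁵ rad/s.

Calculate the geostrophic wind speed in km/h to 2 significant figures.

6.0 km/h

Coriolis parameter at 46°N:
f = 2Ω sin φ = 2 × 7.29×10⁻⁵ × sin 46° = 1.05×10⁻⁴ s⁻¹
Pressure gradient: |∂P/∂n| = 100 Pa / 506000 m = 1.98×10⁻⁴ Pa/m
Geostrophic balance (pressure-gradient force = Coriolis force):
V_g = (1/(fρ)) |∂P/∂n| = 1.98×10⁻⁴ / (1.05×10⁻⁴ × 1.14) = 1.65 m/s
Converting: 1.65 m/s × 3.6 = 6.0 km/h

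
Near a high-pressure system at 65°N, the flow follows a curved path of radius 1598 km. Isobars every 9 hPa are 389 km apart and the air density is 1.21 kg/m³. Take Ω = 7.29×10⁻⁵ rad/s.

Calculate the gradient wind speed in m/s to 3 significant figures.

Coriolis parameter at 65°N:
f = 2Ω sin φ = 2 × 7.29×10⁻⁵ × sin 65° = 1.32×10⁻⁴ s⁻¹
Pressure gradient: |∂P/∂n| = 900 Pa / 389000 m = 2.31×10⁻³ Pa/m
Geostrophic speed: V_g = |∂P/∂n|/(fρ) = 2.31×10⁻³/(1.32×10⁻⁴ × 1.21) = 14.5 m/s
Around a high, pressure-gradient force acts outward with centrifugal, so Coriolis balances both:
fV = (1/ρ)|∂P/∂n| + V²/R  →  V² − fR·V + fR·V_g = 0
With fR = 1.32×10⁻⁴ × 1598×10³ m = 211 m/s:
V = [fR − √((fR)² − 4 fR V_g)]/2 = [211 − √(211² − 4×211×14.5)]/2 = 15.6 m/s
Supergeostrophic (V > V_g = 14.5 m/s), as expected around a high.

15.6 m/s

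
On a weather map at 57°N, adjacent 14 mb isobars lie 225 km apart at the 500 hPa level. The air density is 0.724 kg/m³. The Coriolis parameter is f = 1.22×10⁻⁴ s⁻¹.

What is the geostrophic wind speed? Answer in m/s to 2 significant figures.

70 m/s

Pressure gradient: |∂P/∂n| = 1400 Pa / 225000 m = 6.22×10⁻³ Pa/m
Geostrophic balance (pressure-gradient force = Coriolis force):
V_g = (1/(fρ)) |∂P/∂n| = 6.22×10⁻³ / (1.22×10⁻⁴ × 0.724) = 70.4 m/s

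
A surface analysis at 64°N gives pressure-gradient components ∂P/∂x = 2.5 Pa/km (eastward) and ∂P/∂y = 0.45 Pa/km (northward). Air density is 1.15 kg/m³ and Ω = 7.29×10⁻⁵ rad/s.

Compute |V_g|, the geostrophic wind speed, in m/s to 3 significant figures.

Coriolis parameter at 64°N:
f = 2Ω sin φ = 2 × 7.29×10⁻⁵ × sin 64° = 1.31×10⁻⁴ s⁻¹
Component geostrophic relations (x east, y north):
u_g = −(1/(fρ)) ∂P/∂y,  v_g = (1/(fρ)) ∂P/∂x
u_g = −(0.45×10⁻³)/(1.31×10⁻⁴ × 1.15) = −2.99 m/s;  v_g = (2.5×10⁻³)/(1.31×10⁻⁴ × 1.15) = 16.6 m/s
|V_g| = √(u_g² + v_g²) = 16.9 m/s

16.9 m/s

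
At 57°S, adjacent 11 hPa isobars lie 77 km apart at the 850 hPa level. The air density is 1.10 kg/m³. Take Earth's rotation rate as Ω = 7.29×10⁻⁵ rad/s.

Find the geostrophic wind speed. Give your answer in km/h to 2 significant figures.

Coriolis parameter at 57°S:
f = 2Ω sin φ = 2 × 7.29×10⁻⁵ × sin 57° = 1.22×10⁻⁴ s⁻¹
Pressure gradient: |∂P/∂n| = 1100 Pa / 77000 m = 1.43×10⁻² Pa/m
Geostrophic balance (pressure-gradient force = Coriolis force):
V_g = (1/(fρ)) |∂P/∂n| = 1.43×10⁻² / (1.22×10⁻⁴ × 1.10) = 106 m/s
Converting: 106 m/s × 3.6 = 380 km/h

380 km/h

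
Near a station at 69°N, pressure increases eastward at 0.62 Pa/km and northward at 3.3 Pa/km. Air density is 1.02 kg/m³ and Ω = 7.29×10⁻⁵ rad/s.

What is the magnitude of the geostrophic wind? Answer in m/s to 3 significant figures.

24.2 m/s

Coriolis parameter at 69°N:
f = 2Ω sin φ = 2 × 7.29×10⁻⁵ × sin 69° = 1.36×10⁻⁴ s⁻¹
Component geostrophic relations (x east, y north):
u_g = −(1/(fρ)) ∂P/∂y,  v_g = (1/(fρ)) ∂P/∂x
u_g = −(3.3×10⁻³)/(1.36×10⁻⁴ × 1.02) = −23.8 m/s;  v_g = (0.62×10⁻³)/(1.36×10⁻⁴ × 1.02) = 4.47 m/s
|V_g| = √(u_g² + v_g²) = 24.2 m/s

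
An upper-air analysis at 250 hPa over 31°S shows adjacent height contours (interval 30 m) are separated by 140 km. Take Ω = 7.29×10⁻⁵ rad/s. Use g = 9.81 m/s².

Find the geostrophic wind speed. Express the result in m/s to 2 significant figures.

Coriolis parameter at 31°S:
f = 2Ω sin φ = 2 × 7.29×10⁻⁵ × sin 31° = 7.51×10⁻⁵ s⁻¹
Height gradient: |∂Z/∂n| = 30 m / 140000 m = 2.14×10⁻⁴
On a pressure surface, geostrophic balance gives V_g = (g/f)|∂Z/∂n|:
V_g = 9.81 × 2.14×10⁻⁴ / 7.51×10⁻⁵ = 28.0 m/s

28 m/s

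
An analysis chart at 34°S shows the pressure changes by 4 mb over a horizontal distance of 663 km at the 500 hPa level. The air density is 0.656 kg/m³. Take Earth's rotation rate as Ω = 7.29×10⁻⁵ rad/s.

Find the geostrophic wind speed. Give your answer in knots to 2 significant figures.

Coriolis parameter at 34°S:
f = 2Ω sin φ = 2 × 7.29×10⁻⁵ × sin 34° = 8.15×10⁻⁵ s⁻¹
Pressure gradient: |∂P/∂n| = 400 Pa / 663000 m = 6.03×10⁻⁴ Pa/m
Geostrophic balance (pressure-gradient force = Coriolis force):
V_g = (1/(fρ)) |∂P/∂n| = 6.03×10⁻⁴ / (8.15×10⁻⁵ × 0.656) = 11.3 m/s
Converting: 11.3 m/s × 1.944 = 22 knots

22 knots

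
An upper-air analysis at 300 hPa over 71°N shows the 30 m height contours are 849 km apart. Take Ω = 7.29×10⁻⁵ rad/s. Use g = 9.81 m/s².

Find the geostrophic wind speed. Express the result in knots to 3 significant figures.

Coriolis parameter at 71°N:
f = 2Ω sin φ = 2 × 7.29×10⁻⁵ × sin 71° = 1.38×10⁻⁴ s⁻¹
Height gradient: |∂Z/∂n| = 30 m / 849000 m = 3.53×10⁻⁵
On a pressure surface, geostrophic balance gives V_g = (g/f)|∂Z/∂n|:
V_g = 9.81 × 3.53×10⁻⁵ / 1.38×10⁻⁴ = 2.51 m/s
Converting: 2.51 m/s × 1.944 = 4.89 knots

4.89 knots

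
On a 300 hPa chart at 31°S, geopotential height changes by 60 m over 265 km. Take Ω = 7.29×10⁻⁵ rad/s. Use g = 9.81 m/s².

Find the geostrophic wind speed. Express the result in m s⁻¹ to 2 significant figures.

Coriolis parameter at 31°S:
f = 2Ω sin φ = 2 × 7.29×10⁻⁵ × sin 31° = 7.51×10⁻⁵ s⁻¹
Height gradient: |∂Z/∂n| = 60 m / 265000 m = 2.26×10⁻⁴
On a pressure surface, geostrophic balance gives V_g = (g/f)|∂Z/∂n|:
V_g = 9.81 × 2.26×10⁻⁴ / 7.51×10⁻⁵ = 29.6 m/s

30 m s⁻¹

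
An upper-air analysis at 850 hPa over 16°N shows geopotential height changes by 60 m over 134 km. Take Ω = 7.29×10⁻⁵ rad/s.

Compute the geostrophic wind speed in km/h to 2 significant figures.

390 km/h

Coriolis parameter at 16°N:
f = 2Ω sin φ = 2 × 7.29×10⁻⁵ × sin 16° = 4.02×10⁻⁵ s⁻¹
Height gradient: |∂Z/∂n| = 60 m / 134000 m = 4.48×10⁻⁴
On a pressure surface, geostrophic balance gives V_g = (g/f)|∂Z/∂n|:
V_g = 9.81 × 4.48×10⁻⁴ / 4.02×10⁻⁵ = 109 m/s
Converting: 109 m/s × 3.6 = 390 km/h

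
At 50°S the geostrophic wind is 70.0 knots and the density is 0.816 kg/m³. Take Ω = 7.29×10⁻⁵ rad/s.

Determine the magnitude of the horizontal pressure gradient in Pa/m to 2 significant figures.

3.3×10⁻³ Pa/m

Coriolis parameter at 50°S:
f = 2Ω sin φ = 2 × 7.29×10⁻⁵ × sin 50° = 1.12×10⁻⁴ s⁻¹
Wind speed in SI: 70.0 knots = 36.0 m/s
Geostrophic balance rearranged: |∂P/∂n| = f ρ V_g
|∂P/∂n| = 1.12×10⁻⁴ × 0.816 × 36.0 = 3.28×10⁻³ Pa/m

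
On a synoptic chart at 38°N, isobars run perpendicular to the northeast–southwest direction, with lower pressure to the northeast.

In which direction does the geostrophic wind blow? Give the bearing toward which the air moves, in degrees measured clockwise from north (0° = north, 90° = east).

The pressure-gradient force points toward the northeast (bearing 045°).
Geostrophic balance: in the Northern Hemisphere the Coriolis force deflects motion to the right, so the geostrophic wind blows 90° to the right of the pressure-gradient force (low pressure on the left).
Rotating 045° by 90° clockwise gives 135° — the wind blows toward the southeast.

135°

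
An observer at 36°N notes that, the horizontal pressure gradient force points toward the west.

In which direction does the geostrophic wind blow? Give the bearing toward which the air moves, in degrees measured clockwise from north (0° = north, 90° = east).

The pressure-gradient force points toward the west (bearing 270°).
Geostrophic balance: in the Northern Hemisphere the Coriolis force deflects motion to the right, so the geostrophic wind blows 90° to the right of the pressure-gradient force (low pressure on the left).
Rotating 270° by 90° clockwise gives 000° — the wind blows toward the north.

000°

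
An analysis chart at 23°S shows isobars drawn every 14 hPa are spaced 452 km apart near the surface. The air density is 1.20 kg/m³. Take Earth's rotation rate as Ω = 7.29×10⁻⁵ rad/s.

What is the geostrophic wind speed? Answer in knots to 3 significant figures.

88.1 knots

Coriolis parameter at 23°S:
f = 2Ω sin φ = 2 × 7.29×10⁻⁵ × sin 23° = 5.70×10⁻⁵ s⁻¹
Pressure gradient: |∂P/∂n| = 1400 Pa / 452000 m = 3.10×10⁻³ Pa/m
Geostrophic balance (pressure-gradient force = Coriolis force):
V_g = (1/(fρ)) |∂P/∂n| = 3.10×10⁻³ / (5.70×10⁻⁵ × 1.20) = 45.3 m/s
Converting: 45.3 m/s × 1.944 = 88.1 knots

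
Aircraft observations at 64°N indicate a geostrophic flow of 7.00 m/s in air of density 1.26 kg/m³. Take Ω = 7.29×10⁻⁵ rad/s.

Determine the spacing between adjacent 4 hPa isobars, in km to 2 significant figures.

Coriolis parameter at 64°N:
f = 2Ω sin φ = 2 × 7.29×10⁻⁵ × sin 64° = 1.31×10⁻⁴ s⁻¹
Geostrophic balance rearranged: |∂P/∂n| = f ρ V_g
|∂P/∂n| = 1.31×10⁻⁴ × 1.26 × 7.00 = 1.16×10⁻³ Pa/m
Isobar spacing: Δn = ΔP/|∂P/∂n| = 400 Pa / 1.16×10⁻³ Pa/m = 346078 m ≈ 350 km

350 km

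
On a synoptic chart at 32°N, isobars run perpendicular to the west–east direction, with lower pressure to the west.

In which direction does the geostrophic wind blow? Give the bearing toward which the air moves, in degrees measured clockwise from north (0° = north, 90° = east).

000°

The pressure-gradient force points toward the west (bearing 270°).
Geostrophic balance: in the Northern Hemisphere the Coriolis force deflects motion to the right, so the geostrophic wind blows 90° to the right of the pressure-gradient force (low pressure on the left).
Rotating 270° by 90° clockwise gives 000° — the wind blows toward the north.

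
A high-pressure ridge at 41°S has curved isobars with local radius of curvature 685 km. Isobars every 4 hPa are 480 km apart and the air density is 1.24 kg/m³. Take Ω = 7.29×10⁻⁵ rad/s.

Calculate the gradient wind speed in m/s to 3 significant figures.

Coriolis parameter at 41°S:
f = 2Ω sin φ = 2 × 7.29×10⁻⁵ × sin 41° = 9.57×10⁻⁵ s⁻¹
Pressure gradient: |∂P/∂n| = 400 Pa / 480000 m = 8.33×10⁻⁴ Pa/m
Geostrophic speed: V_g = |∂P/∂n|/(fρ) = 8.33×10⁻⁴/(9.57×10⁻⁵ × 1.24) = 7.03 m/s
Around a high, pressure-gradient force acts outward with centrifugal, so Coriolis balances both:
fV = (1/ρ)|∂P/∂n| + V²/R  →  V² − fR·V + fR·V_g = 0
With fR = 9.57×10⁻⁵ × 685×10³ m = 65.5 m/s:
V = [fR − √((fR)² − 4 fR V_g)]/2 = [65.5 − √(65.5² − 4×65.5×7.03)]/2 = 8 m/s
Supergeostrophic (V > V_g = 7.03 m/s), as expected around a high.

8.00 m/s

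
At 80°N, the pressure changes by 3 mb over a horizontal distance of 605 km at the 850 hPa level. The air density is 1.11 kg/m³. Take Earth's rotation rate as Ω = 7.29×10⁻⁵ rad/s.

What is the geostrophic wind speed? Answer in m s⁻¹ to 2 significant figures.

Coriolis parameter at 80°N:
f = 2Ω sin φ = 2 × 7.29×10⁻⁵ × sin 80° = 1.44×10⁻⁴ s⁻¹
Pressure gradient: |∂P/∂n| = 300 Pa / 605000 m = 4.96×10⁻⁴ Pa/m
Geostrophic balance (pressure-gradient force = Coriolis force):
V_g = (1/(fρ)) |∂P/∂n| = 4.96×10⁻⁴ / (1.44×10⁻⁴ × 1.11) = 3.11 m/s

3.1 m s⁻¹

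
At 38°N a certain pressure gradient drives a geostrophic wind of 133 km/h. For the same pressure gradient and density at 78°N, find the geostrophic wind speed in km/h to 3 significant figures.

With the same pressure gradient and density, V_g ∝ 1/f ∝ 1/sin φ.
V₂ = V₁ · sin φ₁ / sin φ₂ = 133 × sin 38° / sin 78°
V₂ = 133 × 0.6157/0.9781 = 83.7 km/h

83.7 km/h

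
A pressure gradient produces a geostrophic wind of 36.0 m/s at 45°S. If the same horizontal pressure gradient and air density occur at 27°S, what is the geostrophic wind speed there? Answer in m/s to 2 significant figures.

56 m/s

With the same pressure gradient and density, V_g ∝ 1/f ∝ 1/sin φ.
V₂ = V₁ · sin φ₁ / sin φ₂ = 36.0 × sin 45° / sin 27°
V₂ = 36.0 × 0.7071/0.4540 = 56 m/s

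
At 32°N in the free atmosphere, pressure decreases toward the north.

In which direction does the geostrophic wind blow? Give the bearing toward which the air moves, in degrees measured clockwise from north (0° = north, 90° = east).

The pressure-gradient force points toward the north (bearing 000°).
Geostrophic balance: in the Northern Hemisphere the Coriolis force deflects motion to the right, so the geostrophic wind blows 90° to the right of the pressure-gradient force (low pressure on the left).
Rotating 000° by 90° clockwise gives 090° — the wind blows toward the east.

090°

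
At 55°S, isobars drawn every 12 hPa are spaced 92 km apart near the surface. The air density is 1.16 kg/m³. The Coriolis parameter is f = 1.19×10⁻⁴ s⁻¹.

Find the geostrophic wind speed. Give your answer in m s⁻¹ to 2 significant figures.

94 m s⁻¹

Pressure gradient: |∂P/∂n| = 1200 Pa / 92000 m = 1.30×10⁻² Pa/m
Geostrophic balance (pressure-gradient force = Coriolis force):
V_g = (1/(fρ)) |∂P/∂n| = 1.30×10⁻² / (1.19×10⁻⁴ × 1.16) = 94.5 m/s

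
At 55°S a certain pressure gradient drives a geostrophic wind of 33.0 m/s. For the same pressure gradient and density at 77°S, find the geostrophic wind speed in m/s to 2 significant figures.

28 m/s

With the same pressure gradient and density, V_g ∝ 1/f ∝ 1/sin φ.
V₂ = V₁ · sin φ₁ / sin φ₂ = 33.0 × sin 55° / sin 77°
V₂ = 33.0 × 0.8192/0.9744 = 28 m/s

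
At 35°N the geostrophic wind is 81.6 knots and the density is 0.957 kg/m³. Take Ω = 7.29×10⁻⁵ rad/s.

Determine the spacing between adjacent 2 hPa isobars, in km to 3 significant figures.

Coriolis parameter at 35°N:
f = 2Ω sin φ = 2 × 7.29×10⁻⁵ × sin 35° = 8.36×10⁻⁵ s⁻¹
Wind speed in SI: 81.6 knots = 42.0 m/s
Geostrophic balance rearranged: |∂P/∂n| = f ρ V_g
|∂P/∂n| = 8.36×10⁻⁵ × 0.957 × 42.0 = 3.36×10⁻³ Pa/m
Isobar spacing: Δn = ΔP/|∂P/∂n| = 200 Pa / 3.36×10⁻³ Pa/m = 59531 m ≈ 59.5 km

59.5 km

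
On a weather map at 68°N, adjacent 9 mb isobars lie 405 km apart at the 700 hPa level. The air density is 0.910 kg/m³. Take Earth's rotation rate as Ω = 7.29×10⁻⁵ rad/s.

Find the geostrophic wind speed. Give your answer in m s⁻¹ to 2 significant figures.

18 m s⁻¹

Coriolis parameter at 68°N:
f = 2Ω sin φ = 2 × 7.29×10⁻⁵ × sin 68° = 1.35×10⁻⁴ s⁻¹
Pressure gradient: |∂P/∂n| = 900 Pa / 405000 m = 2.22×10⁻³ Pa/m
Geostrophic balance (pressure-gradient force = Coriolis force):
V_g = (1/(fρ)) |∂P/∂n| = 2.22×10⁻³ / (1.35×10⁻⁴ × 0.910) = 18.1 m/s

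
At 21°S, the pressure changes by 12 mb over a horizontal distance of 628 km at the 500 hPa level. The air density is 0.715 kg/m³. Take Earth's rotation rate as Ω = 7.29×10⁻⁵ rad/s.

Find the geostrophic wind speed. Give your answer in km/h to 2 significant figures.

Coriolis parameter at 21°S:
f = 2Ω sin φ = 2 × 7.29×10⁻⁵ × sin 21° = 5.23×10⁻⁵ s⁻¹
Pressure gradient: |∂P/∂n| = 1200 Pa / 628000 m = 1.91×10⁻³ Pa/m
Geostrophic balance (pressure-gradient force = Coriolis force):
V_g = (1/(fρ)) |∂P/∂n| = 1.91×10⁻³ / (5.23×10⁻⁵ × 0.715) = 51.1 m/s
Converting: 51.1 m/s × 3.6 = 180 km/h

180 km/h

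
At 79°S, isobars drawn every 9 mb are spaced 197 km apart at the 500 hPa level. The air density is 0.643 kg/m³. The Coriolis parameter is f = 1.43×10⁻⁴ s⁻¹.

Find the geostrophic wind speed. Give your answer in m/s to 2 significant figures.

50 m/s

Pressure gradient: |∂P/∂n| = 900 Pa / 197000 m = 4.57×10⁻³ Pa/m
Geostrophic balance (pressure-gradient force = Coriolis force):
V_g = (1/(fρ)) |∂P/∂n| = 4.57×10⁻³ / (1.43×10⁻⁴ × 0.643) = 49.7 m/s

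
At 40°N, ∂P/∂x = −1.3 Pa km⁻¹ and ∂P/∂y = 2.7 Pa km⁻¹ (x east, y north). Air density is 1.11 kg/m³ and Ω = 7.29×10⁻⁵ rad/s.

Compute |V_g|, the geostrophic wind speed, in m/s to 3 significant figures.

Coriolis parameter at 40°N:
f = 2Ω sin φ = 2 × 7.29×10⁻⁵ × sin 40° = 9.37×10⁻⁵ s⁻¹
Component geostrophic relations (x east, y north):
u_g = −(1/(fρ)) ∂P/∂y,  v_g = (1/(fρ)) ∂P/∂x
u_g = −(2.7×10⁻³)/(9.37×10⁻⁵ × 1.11) = −26.0 m/s;  v_g = (−1.3×10⁻³)/(9.37×10⁻⁵ × 1.11) = −12.5 m/s
|V_g| = √(u_g² + v_g²) = 28.8 m/s

28.8 m/s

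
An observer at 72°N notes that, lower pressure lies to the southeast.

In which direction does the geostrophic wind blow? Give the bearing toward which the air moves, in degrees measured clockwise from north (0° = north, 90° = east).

225°

The pressure-gradient force points toward the southeast (bearing 135°).
Geostrophic balance: in the Northern Hemisphere the Coriolis force deflects motion to the right, so the geostrophic wind blows 90° to the right of the pressure-gradient force (low pressure on the left).
Rotating 135° by 90° clockwise gives 225° — the wind blows toward the southwest.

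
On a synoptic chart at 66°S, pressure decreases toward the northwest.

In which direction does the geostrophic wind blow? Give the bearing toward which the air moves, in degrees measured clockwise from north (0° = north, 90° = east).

The pressure-gradient force points toward the northwest (bearing 315°).
Geostrophic balance: in the Southern Hemisphere the Coriolis force deflects motion to the left, so the geostrophic wind blows 90° to the left of the pressure-gradient force (low pressure on the right).
Rotating 315° by 90° counterclockwise gives 225° — the wind blows toward the southwest.

225°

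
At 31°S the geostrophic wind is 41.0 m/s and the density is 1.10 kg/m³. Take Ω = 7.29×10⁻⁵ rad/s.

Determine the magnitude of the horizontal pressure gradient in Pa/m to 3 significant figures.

Coriolis parameter at 31°S:
f = 2Ω sin φ = 2 × 7.29×10⁻⁵ × sin 31° = 7.51×10⁻⁵ s⁻¹
Geostrophic balance rearranged: |∂P/∂n| = f ρ V_g
|∂P/∂n| = 7.51×10⁻⁵ × 1.10 × 41.0 = 3.39×10⁻³ Pa/m

3.39×10⁻³ Pa/m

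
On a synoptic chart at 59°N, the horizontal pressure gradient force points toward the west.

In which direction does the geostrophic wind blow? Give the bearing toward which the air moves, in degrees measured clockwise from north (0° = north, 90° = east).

000°

The pressure-gradient force points toward the west (bearing 270°).
Geostrophic balance: in the Northern Hemisphere the Coriolis force deflects motion to the right, so the geostrophic wind blows 90° to the right of the pressure-gradient force (low pressure on the left).
Rotating 270° by 90° clockwise gives 000° — the wind blows toward the north.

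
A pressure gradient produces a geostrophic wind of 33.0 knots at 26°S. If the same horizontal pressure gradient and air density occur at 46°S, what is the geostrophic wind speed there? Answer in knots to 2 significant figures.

20 knots

With the same pressure gradient and density, V_g ∝ 1/f ∝ 1/sin φ.
V₂ = V₁ · sin φ₁ / sin φ₂ = 33.0 × sin 26° / sin 46°
V₂ = 33.0 × 0.4384/0.7193 = 20 knots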